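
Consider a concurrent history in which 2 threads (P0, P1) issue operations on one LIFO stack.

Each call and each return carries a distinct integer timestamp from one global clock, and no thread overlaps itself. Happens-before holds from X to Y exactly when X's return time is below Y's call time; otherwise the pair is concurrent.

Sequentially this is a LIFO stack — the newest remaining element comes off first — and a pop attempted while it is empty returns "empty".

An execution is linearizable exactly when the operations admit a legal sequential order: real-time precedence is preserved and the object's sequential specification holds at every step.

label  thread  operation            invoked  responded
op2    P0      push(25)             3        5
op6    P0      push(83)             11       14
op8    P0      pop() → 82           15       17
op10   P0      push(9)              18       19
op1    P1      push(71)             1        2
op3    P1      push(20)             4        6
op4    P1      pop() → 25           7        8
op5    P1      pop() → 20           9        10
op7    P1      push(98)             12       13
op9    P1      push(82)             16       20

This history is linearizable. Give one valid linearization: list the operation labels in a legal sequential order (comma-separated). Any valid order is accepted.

op1, op3, op2, op4, op5, op6, op7, op9, op8, op10

after step 1 (op1 push(71)): stack <71>
after step 2 (op3 push(20)): stack <71,20>
after step 3 (op2 push(25)): stack <71,20,25>
after step 4 (op4 pop() → 25): stack <71,20>
after step 5 (op5 pop() → 20): stack <71>
after step 6 (op6 push(83)): stack <71,83>
after step 7 (op7 push(98)): stack <71,83,98>
after step 8 (op9 push(82)): stack <71,83,98,82>
after step 9 (op8 pop() → 82): stack <71,83,98>
after step 10 (op10 push(9)): stack <71,83,98,9>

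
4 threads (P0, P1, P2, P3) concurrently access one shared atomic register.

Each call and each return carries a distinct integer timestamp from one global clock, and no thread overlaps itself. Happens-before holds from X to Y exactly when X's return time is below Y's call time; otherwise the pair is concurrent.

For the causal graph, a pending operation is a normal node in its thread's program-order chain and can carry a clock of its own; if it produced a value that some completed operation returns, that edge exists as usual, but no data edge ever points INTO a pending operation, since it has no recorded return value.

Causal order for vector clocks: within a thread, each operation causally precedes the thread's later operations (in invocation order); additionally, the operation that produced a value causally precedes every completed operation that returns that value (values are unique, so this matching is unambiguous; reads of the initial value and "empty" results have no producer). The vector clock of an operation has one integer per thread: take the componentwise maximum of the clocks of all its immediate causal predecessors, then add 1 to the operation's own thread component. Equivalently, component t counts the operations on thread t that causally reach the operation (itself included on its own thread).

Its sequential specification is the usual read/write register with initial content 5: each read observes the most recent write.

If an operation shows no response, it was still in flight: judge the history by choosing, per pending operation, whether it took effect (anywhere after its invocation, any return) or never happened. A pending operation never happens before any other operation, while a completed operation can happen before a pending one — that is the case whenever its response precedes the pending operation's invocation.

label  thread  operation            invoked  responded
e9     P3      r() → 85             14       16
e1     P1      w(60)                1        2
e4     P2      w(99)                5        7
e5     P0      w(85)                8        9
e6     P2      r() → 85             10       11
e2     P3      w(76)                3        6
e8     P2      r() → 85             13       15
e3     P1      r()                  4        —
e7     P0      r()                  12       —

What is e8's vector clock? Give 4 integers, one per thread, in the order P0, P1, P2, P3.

(1, 0, 3, 0)

e2 (invocation 3): nothing precedes it; P3's component alone gives (0, 0, 0, 1)
e4 (invocation 5): nothing precedes it; P2's component alone gives (0, 0, 1, 0)
e1 (invocation 1): nothing precedes it; P1's component alone gives (0, 1, 0, 0)
e5 (invocation 8): nothing precedes it; P0's component alone gives (1, 0, 0, 0)
from VC(e1)=(0, 1, 0, 0), e3 (invoked 4) maxes components and bumps P1 → (0, 2, 0, 0)
from VC(e5)=(1, 0, 0, 0), e7 (invoked 12) maxes components and bumps P0 → (2, 0, 0, 0)
from VC(e2)=(0, 0, 0, 1), VC(e5)=(1, 0, 0, 0), e9 (invoked 14) maxes components and bumps P3 → (1, 0, 0, 2)
from VC(e4)=(0, 0, 1, 0), VC(e5)=(1, 0, 0, 0), e6 (invoked 10) maxes components and bumps P2 → (1, 0, 2, 0)
from VC(e5)=(1, 0, 0, 0), VC(e6)=(1, 0, 2, 0), e8 (invoked 13) maxes components and bumps P2 → (1, 0, 3, 0)
target: VC(e8) = (1, 0, 3, 0)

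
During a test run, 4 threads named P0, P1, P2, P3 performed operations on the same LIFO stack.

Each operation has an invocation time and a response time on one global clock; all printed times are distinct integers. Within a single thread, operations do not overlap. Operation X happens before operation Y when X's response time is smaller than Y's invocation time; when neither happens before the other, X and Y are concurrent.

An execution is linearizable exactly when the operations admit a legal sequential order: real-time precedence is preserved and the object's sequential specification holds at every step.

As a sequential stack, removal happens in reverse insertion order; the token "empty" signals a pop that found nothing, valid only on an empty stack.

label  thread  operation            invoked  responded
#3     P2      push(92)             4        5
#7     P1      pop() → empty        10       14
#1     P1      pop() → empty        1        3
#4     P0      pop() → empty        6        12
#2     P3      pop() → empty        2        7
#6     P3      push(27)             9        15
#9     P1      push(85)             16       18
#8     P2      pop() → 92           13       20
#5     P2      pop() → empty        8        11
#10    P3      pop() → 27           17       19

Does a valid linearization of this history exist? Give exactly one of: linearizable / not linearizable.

not linearizable

events 1..13 are fine; event 14 — the response of #7 at time 14 — makes the prefix non-linearizable
no legal order exists: 20 real-time-consistent candidates over 6 completed LIFO stack operations, all rejected
every completion of the 2 pending operations (#6, #8) was checked; none linearizes
e.g. #1, #2, #3, #4, #5, #7 (pending dropped): illegal at step 4, since #4 pop() → empty cannot apply there
e.g. #1, #2, #3, #4, #7, #5 (pending dropped): illegal at step 4, since #4 pop() → empty cannot apply there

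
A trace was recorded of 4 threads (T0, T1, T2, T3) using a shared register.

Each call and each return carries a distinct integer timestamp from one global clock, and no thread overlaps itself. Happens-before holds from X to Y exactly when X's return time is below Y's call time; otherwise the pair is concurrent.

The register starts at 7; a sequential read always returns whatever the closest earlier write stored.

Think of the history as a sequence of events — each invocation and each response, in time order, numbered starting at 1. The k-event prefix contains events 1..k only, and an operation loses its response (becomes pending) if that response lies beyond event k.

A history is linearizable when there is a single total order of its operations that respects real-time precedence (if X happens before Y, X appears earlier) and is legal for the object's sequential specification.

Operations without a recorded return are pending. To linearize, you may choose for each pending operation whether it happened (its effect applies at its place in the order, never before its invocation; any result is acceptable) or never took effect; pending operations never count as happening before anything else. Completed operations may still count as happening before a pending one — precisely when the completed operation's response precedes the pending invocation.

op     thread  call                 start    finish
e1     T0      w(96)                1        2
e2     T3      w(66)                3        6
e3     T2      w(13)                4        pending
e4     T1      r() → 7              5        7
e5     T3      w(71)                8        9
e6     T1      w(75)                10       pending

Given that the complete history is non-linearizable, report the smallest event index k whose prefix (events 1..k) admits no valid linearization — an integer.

one valid order for events 1..6 is e1, e2:
step 1: e1 w(96) — value 96
step 2: e2 w(66) — value 66
with event 7 included (e4 responding at time 7), all real-time-consistent orders fail
including or dropping the 1 pending operation (e3) in any combination fails
one such order, e1, e2, e4 (pending dropped), breaks at step 3 where e4 r() → 7 is illegal
one such order, e1, e4, e2 (pending dropped), breaks at step 2 where e4 r() → 7 is illegal

7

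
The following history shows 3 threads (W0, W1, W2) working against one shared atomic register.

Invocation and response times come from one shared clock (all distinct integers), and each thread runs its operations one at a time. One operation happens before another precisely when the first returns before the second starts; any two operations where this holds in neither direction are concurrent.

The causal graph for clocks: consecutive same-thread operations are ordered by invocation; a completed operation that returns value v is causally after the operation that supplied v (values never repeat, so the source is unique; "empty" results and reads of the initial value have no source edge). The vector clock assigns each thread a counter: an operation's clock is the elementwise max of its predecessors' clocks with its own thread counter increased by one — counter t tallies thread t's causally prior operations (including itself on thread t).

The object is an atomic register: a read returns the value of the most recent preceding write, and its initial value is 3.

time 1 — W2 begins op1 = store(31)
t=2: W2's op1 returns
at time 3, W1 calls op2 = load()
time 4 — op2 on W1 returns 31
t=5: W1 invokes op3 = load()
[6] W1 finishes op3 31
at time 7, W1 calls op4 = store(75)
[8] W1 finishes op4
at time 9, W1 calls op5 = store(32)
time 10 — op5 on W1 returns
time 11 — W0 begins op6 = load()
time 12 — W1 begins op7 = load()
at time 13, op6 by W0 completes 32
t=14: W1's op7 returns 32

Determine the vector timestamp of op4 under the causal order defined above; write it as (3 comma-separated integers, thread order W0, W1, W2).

op1 (invocation 1): nothing precedes it; W2's component alone gives (0, 0, 1)
from VC(op1)=(0, 0, 1), op2 (invoked 3) maxes components and bumps W1 → (0, 1, 1)
from VC(op1)=(0, 0, 1), VC(op2)=(0, 1, 1), op3 (invoked 5) maxes components and bumps W1 → (0, 2, 1)
from VC(op3)=(0, 2, 1), op4 (invoked 7) maxes components and bumps W1 → (0, 3, 1)
from VC(op4)=(0, 3, 1), op5 (invoked 9) maxes components and bumps W1 → (0, 4, 1)
from VC(op5)=(0, 4, 1), op7 (invoked 12) maxes components and bumps W1 → (0, 5, 1)
from VC(op5)=(0, 4, 1), op6 (invoked 11) maxes components and bumps W0 → (1, 4, 1)
target: VC(op4) = (0, 3, 1)

(0, 3, 1)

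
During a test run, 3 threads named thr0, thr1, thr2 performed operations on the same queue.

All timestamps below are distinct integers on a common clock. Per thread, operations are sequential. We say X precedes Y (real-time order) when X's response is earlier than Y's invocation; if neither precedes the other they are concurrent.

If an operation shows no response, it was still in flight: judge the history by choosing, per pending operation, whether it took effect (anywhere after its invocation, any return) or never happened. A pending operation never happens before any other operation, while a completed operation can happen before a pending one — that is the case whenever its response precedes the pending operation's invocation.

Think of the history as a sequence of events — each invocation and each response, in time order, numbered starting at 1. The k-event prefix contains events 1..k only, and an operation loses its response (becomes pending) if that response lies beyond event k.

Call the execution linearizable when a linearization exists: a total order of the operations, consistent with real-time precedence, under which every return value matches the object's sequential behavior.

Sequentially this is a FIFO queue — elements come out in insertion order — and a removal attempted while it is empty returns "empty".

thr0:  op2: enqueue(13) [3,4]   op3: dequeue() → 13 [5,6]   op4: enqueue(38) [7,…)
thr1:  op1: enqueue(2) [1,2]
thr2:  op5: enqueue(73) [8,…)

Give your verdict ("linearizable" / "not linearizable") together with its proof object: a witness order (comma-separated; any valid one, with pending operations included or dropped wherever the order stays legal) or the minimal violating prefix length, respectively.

not linearizable — minimal violating prefix: 6 events

the violation lands at event 6, op3's response at time 6: events 1..5 linearize, events 1..6 do not
the sole real-time-consistent order of 3 completed operations fails the queue replay
one such order, op1, op2, op3, breaks at step 3 where op3 dequeue() → 13 is illegal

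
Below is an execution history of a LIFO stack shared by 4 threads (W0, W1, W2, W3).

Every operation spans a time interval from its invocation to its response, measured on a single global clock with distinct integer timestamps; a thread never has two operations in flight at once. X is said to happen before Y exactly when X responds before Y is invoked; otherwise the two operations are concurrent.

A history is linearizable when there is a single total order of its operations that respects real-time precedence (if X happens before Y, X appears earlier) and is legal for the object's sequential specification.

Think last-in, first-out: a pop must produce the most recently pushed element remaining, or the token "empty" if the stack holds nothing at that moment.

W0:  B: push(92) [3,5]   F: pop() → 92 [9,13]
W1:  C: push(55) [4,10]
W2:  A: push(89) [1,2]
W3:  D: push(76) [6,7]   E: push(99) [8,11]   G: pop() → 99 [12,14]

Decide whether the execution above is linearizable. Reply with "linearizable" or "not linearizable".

events 1..12 are fine; event 13 — the response of F at time 13 — makes the prefix non-linearizable
real-time-consistent orders of the 6 completed operations: 10 — all fail the LIFO stack replay
no escape via the 1 pending operation (G): every completion choice fails
e.g. A, B, C, D, E, F (pending dropped): illegal at step 6, since F pop() → 92 cannot apply there
e.g. A, B, C, D, F, E (pending dropped): illegal at step 5, since F pop() → 92 cannot apply there

not linearizable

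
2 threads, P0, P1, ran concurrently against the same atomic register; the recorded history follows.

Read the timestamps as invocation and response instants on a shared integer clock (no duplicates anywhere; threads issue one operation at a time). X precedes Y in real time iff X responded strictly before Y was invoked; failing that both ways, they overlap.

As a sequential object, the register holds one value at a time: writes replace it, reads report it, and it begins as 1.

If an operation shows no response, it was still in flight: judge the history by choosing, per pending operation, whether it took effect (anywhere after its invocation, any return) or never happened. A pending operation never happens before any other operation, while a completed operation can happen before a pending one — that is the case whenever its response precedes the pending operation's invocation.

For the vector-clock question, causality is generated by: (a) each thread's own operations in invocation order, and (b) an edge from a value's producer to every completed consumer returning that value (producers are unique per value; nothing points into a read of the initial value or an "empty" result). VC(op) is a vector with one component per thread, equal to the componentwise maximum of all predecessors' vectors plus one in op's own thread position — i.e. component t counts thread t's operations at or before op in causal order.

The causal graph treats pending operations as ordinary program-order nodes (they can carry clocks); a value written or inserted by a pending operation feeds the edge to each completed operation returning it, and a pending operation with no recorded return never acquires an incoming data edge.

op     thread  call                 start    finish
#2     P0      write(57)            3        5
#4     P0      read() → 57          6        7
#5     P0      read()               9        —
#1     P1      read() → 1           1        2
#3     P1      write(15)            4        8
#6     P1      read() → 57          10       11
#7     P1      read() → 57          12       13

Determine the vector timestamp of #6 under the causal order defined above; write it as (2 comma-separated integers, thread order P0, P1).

root op #1, invoked 1: fresh clock plus P1's own tick → (0, 1)
root op #2, invoked 3: fresh clock plus P0's own tick → (1, 0)
#3 (invocation 4): componentwise max over VC(#1)=(0, 1), +1 at P1, giving (0, 2)
#4 (invocation 6): componentwise max over VC(#2)=(1, 0), +1 at P0, giving (2, 0)
#5 (invocation 9): componentwise max over VC(#4)=(2, 0), +1 at P0, giving (3, 0)
#6 (invocation 10): componentwise max over VC(#2)=(1, 0), VC(#3)=(0, 2), +1 at P1, giving (1, 3)
#7 (invocation 12): componentwise max over VC(#2)=(1, 0), VC(#6)=(1, 3), +1 at P1, giving (1, 4)
target: VC(#6) = (1, 3)

(1, 3)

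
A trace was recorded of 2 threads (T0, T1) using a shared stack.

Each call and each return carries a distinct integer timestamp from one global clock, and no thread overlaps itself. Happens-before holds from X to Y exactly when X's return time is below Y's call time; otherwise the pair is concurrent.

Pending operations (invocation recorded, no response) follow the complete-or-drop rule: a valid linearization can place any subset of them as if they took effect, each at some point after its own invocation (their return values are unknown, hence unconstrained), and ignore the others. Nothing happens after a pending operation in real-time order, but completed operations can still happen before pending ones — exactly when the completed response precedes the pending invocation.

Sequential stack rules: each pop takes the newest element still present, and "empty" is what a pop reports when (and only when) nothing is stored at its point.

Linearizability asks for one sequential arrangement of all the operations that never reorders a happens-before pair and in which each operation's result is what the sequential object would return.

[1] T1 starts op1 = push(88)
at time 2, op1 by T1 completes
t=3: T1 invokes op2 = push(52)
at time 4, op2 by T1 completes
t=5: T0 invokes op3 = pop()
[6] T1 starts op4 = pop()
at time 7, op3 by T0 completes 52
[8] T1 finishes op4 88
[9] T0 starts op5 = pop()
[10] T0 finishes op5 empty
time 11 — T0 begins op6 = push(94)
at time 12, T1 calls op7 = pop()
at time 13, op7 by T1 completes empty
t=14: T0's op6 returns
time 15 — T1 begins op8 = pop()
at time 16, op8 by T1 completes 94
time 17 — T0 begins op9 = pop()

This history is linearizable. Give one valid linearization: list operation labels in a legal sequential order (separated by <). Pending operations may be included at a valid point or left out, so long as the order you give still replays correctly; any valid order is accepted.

op1 < op2 < op3 < op4 < op5 < op7 < op6 < op8

step 1: op1 push(88) — stack <88>
step 2: op2 push(52) — stack <88,52>
step 3: op3 pop() → 52 — stack <88>
step 4: op4 pop() → 88 — stack <>
step 5: op5 pop() → empty — stack <>
step 6: op7 pop() → empty — stack <>
step 7: op6 push(94) — stack <94>
step 8: op8 pop() → 94 — stack <>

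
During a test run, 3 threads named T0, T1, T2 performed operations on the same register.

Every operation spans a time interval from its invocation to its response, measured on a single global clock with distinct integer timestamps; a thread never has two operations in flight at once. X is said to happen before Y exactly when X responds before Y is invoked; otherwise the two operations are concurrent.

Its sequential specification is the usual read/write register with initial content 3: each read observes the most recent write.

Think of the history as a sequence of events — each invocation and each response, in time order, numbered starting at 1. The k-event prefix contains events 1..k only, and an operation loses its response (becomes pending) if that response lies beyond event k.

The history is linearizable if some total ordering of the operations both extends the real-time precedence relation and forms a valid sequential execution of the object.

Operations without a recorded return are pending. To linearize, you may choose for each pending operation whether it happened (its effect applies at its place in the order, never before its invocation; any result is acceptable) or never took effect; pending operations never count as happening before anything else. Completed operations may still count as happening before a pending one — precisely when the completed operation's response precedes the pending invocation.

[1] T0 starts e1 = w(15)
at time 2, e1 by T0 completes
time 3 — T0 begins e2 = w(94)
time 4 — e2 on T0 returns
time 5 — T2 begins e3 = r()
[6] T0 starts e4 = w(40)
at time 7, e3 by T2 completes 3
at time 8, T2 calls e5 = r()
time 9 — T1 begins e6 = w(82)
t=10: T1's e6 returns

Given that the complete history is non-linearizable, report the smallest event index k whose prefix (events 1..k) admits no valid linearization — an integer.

events 1..6 are still linearizable — one witness is e1, e2:
step 1: e1 w(15) — value 15
step 2: e2 w(94) — value 94
include event 7 — e3 responding at 7 — and every candidate order breaks
completion choices over the 1 pending operation (e4) were checked; none helps
one such order, e1, e2, e3 (pending dropped), breaks at step 3 where e3 r() → 3 is illegal

7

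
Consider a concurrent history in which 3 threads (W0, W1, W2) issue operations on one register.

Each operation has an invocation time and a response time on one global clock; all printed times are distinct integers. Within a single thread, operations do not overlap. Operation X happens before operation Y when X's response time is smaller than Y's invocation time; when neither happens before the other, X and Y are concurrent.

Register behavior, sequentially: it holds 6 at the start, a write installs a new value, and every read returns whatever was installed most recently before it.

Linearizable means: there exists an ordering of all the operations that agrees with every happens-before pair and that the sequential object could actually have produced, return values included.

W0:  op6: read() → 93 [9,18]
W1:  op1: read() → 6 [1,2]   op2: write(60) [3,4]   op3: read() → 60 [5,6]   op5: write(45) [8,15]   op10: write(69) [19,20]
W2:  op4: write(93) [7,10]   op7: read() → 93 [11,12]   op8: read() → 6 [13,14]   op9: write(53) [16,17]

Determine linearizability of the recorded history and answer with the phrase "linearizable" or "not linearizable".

events 1..13 are fine; event 14 — the response of op8 at time 14 — makes the prefix non-linearizable
exactly one order of the 6 completed ops respects real time; the register replay fails
no escape via the 2 pending operations (op5, op6): every completion choice fails
for example op1, op2, op3, op4, op7, op8 (pending dropped) fails at step 6: op8 read() → 6 is not legal there

not linearizable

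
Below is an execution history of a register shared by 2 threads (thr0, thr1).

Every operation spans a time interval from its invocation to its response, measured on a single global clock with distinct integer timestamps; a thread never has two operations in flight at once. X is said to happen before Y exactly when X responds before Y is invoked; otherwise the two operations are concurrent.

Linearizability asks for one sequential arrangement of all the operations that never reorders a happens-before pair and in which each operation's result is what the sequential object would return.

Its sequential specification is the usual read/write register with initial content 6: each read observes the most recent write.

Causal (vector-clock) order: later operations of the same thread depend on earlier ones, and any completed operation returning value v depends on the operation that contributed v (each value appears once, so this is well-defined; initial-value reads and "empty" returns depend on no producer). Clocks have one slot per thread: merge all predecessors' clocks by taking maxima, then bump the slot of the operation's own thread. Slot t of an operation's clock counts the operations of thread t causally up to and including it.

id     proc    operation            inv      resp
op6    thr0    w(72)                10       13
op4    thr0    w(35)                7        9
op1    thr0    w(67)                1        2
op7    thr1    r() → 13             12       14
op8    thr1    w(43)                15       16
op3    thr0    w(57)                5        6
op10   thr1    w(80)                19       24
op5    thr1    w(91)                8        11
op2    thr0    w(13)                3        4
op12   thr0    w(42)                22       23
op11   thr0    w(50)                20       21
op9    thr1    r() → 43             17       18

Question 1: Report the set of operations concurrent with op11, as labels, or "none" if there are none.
op10

op11 runs from 20 to 21; window-overlapping ops are concurrent
op1 [1,2]: before
op2 [3,4]: before
op3 [5,6]: before
op4 [7,9]: before
op5 [8,11]: before
op6 [10,13]: before
op7 [12,14]: before
op8 [15,16]: before
op9 [17,18]: before
op10 [19,24]: concurrent
op12 [22,23]: after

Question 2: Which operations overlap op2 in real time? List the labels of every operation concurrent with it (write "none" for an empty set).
none

overlap test against op2 [3,4]: concurrent iff the interval meets 3..4
op1 [1,2]: before
op3 [5,6]: after
op4 [7,9]: after
op5 [8,11]: after
op6 [10,13]: after
op7 [12,14]: after
op8 [15,16]: after
op9 [17,18]: after
op10 [19,24]: after
op11 [20,21]: after
op12 [22,23]: after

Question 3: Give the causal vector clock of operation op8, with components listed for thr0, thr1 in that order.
(2, 3)

VC(op5, invoked at 8): no causal predecessors; +1 on thr1 → (0, 1)
VC(op1, invoked at 1): no causal predecessors; +1 on thr0 → (1, 0)
merge at op2 (invoked 3): VC(op1)=(1, 0), own-thread bump on thr0 → (2, 0)
merge at op3 (invoked 5): VC(op2)=(2, 0), own-thread bump on thr0 → (3, 0)
merge at op7 (invoked 12): VC(op2)=(2, 0), VC(op5)=(0, 1), own-thread bump on thr1 → (2, 2)
merge at op4 (invoked 7): VC(op3)=(3, 0), own-thread bump on thr0 → (4, 0)
merge at op8 (invoked 15): VC(op7)=(2, 2), own-thread bump on thr1 → (2, 3)
merge at op6 (invoked 10): VC(op4)=(4, 0), own-thread bump on thr0 → (5, 0)
merge at op9 (invoked 17): VC(op8)=(2, 3), own-thread bump on thr1 → (2, 4)
merge at op11 (invoked 20): VC(op6)=(5, 0), own-thread bump on thr0 → (6, 0)
merge at op10 (invoked 19): VC(op9)=(2, 4), own-thread bump on thr1 → (2, 5)
merge at op12 (invoked 22): VC(op11)=(6, 0), own-thread bump on thr0 → (7, 0)
target: VC(op8) = (2, 3)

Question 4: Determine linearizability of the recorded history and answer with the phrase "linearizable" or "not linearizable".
not linearizable

events 1..13 are fine; event 14 — the response of op7 at time 14 — makes the prefix non-linearizable
all 5 real-time-respecting orders fail — 7 completed register operations, no legal replay
take op1, op2, op3, op4, op5, op6, op7: step 7 already fails, because op7 r() → 13 cannot occur there
take op1, op2, op3, op4, op5, op7, op6: step 6 already fails, because op7 r() → 13 cannot occur there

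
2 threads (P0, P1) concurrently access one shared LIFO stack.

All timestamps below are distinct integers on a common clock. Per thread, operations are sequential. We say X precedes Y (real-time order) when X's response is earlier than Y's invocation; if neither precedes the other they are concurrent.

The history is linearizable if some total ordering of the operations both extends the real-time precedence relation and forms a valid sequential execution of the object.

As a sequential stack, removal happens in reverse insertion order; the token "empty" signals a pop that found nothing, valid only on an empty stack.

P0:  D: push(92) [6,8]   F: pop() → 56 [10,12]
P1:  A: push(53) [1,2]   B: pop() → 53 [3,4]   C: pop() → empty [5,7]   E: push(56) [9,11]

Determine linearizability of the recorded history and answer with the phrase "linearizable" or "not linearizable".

witness order: A, B, C, D, E, F
after step 1 (A push(53)): stack <53>
after step 2 (B pop() → 53): stack <>
after step 3 (C pop() → empty): stack <>
after step 4 (D push(92)): stack <92>
after step 5 (E push(56)): stack <92,56>
after step 6 (F pop() → 56): stack <92>

linearizable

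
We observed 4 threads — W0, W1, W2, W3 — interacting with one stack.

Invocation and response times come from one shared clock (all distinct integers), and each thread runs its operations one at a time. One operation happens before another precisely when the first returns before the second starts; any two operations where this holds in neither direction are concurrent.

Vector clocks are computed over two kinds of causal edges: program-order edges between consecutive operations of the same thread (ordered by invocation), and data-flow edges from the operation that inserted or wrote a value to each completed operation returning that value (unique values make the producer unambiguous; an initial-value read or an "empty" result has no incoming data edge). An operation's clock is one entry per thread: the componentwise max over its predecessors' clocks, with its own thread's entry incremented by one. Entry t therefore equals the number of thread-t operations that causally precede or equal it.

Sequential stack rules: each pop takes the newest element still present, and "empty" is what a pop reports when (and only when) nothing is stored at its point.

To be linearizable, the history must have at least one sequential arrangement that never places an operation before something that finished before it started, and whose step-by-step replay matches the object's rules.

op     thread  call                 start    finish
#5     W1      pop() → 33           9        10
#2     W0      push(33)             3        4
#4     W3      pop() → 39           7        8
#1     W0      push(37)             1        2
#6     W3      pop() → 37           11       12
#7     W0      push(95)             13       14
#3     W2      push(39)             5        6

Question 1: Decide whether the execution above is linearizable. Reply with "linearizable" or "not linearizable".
linearizable

a witness: #1, #2, #3, #4, #5, #6, #7
1. #1 push(37), leaving stack <37>
2. #2 push(33), leaving stack <37,33>
3. #3 push(39), leaving stack <37,33,39>
4. #4 pop() → 39, leaving stack <37,33>
5. #5 pop() → 33, leaving stack <37>
6. #6 pop() → 37, leaving stack <>
7. #7 push(95), leaving stack <95>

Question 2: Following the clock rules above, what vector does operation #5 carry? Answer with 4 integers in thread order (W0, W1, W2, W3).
(2, 1, 0, 0)

#3, invoked 5, has no incoming edges; only W2's bump applies → (0, 0, 1, 0)
#1, invoked 1, has no incoming edges; only W0's bump applies → (1, 0, 0, 0)
merge at #4 (invoked 7): VC(#3)=(0, 0, 1, 0), own-thread bump on W3 → (0, 0, 1, 1)
merge at #2 (invoked 3): VC(#1)=(1, 0, 0, 0), own-thread bump on W0 → (2, 0, 0, 0)
merge at #5 (invoked 9): VC(#2)=(2, 0, 0, 0), own-thread bump on W1 → (2, 1, 0, 0)
merge at #7 (invoked 13): VC(#2)=(2, 0, 0, 0), own-thread bump on W0 → (3, 0, 0, 0)
merge at #6 (invoked 11): VC(#1)=(1, 0, 0, 0), VC(#4)=(0, 0, 1, 1), own-thread bump on W3 → (1, 0, 1, 2)
target: VC(#5) = (2, 1, 0, 0)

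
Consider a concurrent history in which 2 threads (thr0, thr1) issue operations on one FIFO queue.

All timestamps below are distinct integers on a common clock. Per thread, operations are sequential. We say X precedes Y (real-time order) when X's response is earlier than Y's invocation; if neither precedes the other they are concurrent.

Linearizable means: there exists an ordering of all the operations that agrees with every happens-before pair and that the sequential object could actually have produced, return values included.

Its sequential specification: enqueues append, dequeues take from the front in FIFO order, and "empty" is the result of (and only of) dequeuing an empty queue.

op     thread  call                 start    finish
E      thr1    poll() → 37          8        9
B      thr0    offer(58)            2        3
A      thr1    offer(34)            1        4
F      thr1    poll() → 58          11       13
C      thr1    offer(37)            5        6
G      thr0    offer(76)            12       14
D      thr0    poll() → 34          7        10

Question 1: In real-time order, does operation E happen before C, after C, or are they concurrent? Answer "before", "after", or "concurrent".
Answer: after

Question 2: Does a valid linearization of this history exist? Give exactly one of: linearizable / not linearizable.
not linearizable

events 1..8 are fine; event 9 — the response of E at time 9 — makes the prefix non-linearizable
4 completed operations, 2 real-time-consistent orders — every FIFO queue replay fails
every completion of the 1 pending operation (D) was checked; none linearizes
sample order A, B, C, E (pending dropped) stalls at step 4 — E poll() → 37 has no legal effect
sample order B, A, C, E (pending dropped) stalls at step 4 — E poll() → 37 has no legal effect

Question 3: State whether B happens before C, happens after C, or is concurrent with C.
Answer: before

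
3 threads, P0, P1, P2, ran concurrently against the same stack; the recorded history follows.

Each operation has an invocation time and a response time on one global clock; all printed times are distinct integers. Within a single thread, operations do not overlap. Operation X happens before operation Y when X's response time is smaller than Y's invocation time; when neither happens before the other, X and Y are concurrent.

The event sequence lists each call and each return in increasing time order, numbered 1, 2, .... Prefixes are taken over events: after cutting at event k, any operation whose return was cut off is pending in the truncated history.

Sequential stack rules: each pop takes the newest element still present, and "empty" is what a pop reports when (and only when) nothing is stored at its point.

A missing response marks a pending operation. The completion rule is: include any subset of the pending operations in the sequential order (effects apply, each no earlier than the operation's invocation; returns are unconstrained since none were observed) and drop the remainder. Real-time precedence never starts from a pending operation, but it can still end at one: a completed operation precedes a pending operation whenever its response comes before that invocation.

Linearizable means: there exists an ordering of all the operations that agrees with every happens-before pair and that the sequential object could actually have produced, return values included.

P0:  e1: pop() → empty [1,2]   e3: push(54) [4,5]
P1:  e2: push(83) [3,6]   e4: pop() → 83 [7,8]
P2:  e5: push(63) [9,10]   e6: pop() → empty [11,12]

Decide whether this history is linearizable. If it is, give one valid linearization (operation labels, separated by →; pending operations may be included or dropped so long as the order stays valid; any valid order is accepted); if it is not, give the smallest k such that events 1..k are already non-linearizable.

not linearizable — minimal violating prefix: 12 events

already the first 12 events (up to e6's response at time 12) admit no linearization; the first 11 still do
all 2 real-time-respecting orders fail — 6 completed stack operations, no legal replay
for example e1, e2, e3, e4, e5, e6 fails at step 4: e4 pop() → 83 is not legal there
for example e1, e3, e2, e4, e5, e6 fails at step 6: e6 pop() → empty is not legal there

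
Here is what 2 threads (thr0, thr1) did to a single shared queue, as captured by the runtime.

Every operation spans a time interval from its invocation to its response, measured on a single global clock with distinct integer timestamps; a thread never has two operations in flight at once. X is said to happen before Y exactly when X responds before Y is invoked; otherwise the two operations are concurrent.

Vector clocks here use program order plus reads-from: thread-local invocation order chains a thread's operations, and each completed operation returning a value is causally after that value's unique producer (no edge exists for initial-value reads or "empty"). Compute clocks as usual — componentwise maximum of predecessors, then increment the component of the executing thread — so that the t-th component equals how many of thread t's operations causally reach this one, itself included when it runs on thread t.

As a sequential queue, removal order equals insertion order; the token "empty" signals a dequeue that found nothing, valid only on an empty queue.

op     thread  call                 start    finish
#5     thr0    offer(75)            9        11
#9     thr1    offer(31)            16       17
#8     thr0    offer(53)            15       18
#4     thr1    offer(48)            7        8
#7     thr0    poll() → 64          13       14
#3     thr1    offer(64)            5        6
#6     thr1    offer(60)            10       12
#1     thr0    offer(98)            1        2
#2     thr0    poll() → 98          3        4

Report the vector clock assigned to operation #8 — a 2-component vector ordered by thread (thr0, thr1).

(5, 1)

#3 (invocation 5): nothing precedes it; thr1's component alone gives (0, 1)
#1 (invocation 1): nothing precedes it; thr0's component alone gives (1, 0)
from VC(#3)=(0, 1), #4 (invoked 7) maxes components and bumps thr1 → (0, 2)
from VC(#1)=(1, 0), #2 (invoked 3) maxes components and bumps thr0 → (2, 0)
from VC(#4)=(0, 2), #6 (invoked 10) maxes components and bumps thr1 → (0, 3)
from VC(#2)=(2, 0), #5 (invoked 9) maxes components and bumps thr0 → (3, 0)
from VC(#6)=(0, 3), #9 (invoked 16) maxes components and bumps thr1 → (0, 4)
from VC(#3)=(0, 1), VC(#5)=(3, 0), #7 (invoked 13) maxes components and bumps thr0 → (4, 1)
from VC(#7)=(4, 1), #8 (invoked 15) maxes components and bumps thr0 → (5, 1)
target: VC(#8) = (5, 1)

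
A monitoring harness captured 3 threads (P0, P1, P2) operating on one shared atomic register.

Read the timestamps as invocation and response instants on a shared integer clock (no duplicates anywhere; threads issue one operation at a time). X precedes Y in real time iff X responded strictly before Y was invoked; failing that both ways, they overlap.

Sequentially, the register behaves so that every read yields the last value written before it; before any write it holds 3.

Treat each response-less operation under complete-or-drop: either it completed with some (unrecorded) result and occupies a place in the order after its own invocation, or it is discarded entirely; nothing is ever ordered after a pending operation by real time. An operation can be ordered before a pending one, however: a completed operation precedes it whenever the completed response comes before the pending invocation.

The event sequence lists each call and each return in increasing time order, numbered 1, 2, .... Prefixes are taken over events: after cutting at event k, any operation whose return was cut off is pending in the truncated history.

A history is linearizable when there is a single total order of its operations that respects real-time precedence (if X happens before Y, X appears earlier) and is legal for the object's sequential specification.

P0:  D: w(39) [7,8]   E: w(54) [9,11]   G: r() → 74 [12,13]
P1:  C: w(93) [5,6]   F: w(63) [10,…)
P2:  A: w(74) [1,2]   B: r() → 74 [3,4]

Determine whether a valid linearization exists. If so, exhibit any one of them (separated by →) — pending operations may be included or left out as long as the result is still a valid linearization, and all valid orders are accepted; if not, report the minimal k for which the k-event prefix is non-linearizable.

not linearizable — minimal violating prefix: 13 events

events 1..12 are fine; event 13 — the response of G at time 13 — makes the prefix non-linearizable
exhaustive check: the 6 completed atomic register ops admit one real-time order; illegal
completion choices over the 1 pending operation (F) were checked; none helps
one such order, A, B, C, D, E, G (pending dropped), breaks at step 6 where G r() → 74 is illegal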